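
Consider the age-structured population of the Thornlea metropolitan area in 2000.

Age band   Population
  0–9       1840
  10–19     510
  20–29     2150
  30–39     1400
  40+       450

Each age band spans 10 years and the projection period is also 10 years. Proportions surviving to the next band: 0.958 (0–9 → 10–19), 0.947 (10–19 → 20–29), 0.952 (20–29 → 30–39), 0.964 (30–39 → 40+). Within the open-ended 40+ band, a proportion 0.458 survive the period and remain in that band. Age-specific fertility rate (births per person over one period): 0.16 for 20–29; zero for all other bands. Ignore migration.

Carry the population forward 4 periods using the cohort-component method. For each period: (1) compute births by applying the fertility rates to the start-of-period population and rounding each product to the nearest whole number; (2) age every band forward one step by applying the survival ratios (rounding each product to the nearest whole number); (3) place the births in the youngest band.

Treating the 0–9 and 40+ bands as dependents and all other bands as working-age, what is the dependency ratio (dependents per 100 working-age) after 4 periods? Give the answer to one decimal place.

376.4

After projecting period 1:
Births: 2150 × 0.16 = 344
10–19: 1840 × 0.958 = 1763
20–29: 510 × 0.947 = 483
30–39: 2150 × 0.952 = 2047
40+: 1400 × 0.964 + 450 × 0.458 = 1350 + 206 = 1556
→ [344, 1763, 483, 2047, 1556]
After projecting period 2:
Births: 483 × 0.16 = 77
10–19: 344 × 0.958 = 330
20–29: 1763 × 0.947 = 1670
30–39: 483 × 0.952 = 460
40+: 2047 × 0.964 + 1556 × 0.458 = 1973 + 713 = 2686
→ [77, 330, 1670, 460, 2686]
After projecting period 3:
Births: 1670 × 0.16 = 267
10–19: 77 × 0.958 = 74
20–29: 330 × 0.947 = 313
30–39: 1670 × 0.952 = 1590
40+: 460 × 0.964 + 2686 × 0.458 = 443 + 1230 = 1673
→ [267, 74, 313, 1590, 1673]
After projecting period 4:
Births: 313 × 0.16 = 50
10–19: 267 × 0.958 = 256
20–29: 74 × 0.947 = 70
30–39: 313 × 0.952 = 298
40+: 1590 × 0.964 + 1673 × 0.458 = 1533 + 766 = 2299
→ [50, 256, 70, 298, 2299]
Dependents (band 0–9 + band 40+) = 50 + 2299 = 2349; working-age = 624; ratio = 2349/624 × 100 = 376.4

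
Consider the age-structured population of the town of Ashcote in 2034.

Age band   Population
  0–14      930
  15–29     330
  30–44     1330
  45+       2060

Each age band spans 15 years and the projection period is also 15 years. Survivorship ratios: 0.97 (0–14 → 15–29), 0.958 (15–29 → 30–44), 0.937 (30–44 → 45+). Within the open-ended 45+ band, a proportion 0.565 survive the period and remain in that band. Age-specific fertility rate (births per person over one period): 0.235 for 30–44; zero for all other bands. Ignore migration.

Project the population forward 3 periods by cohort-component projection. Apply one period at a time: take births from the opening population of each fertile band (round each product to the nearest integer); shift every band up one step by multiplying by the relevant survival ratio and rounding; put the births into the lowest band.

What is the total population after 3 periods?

2313

— Period 1 —
Births: 1330 × 0.235 = 313
15–29: 930 × 0.97 = 902
30–44: 330 × 0.958 = 316
45+: 1330 × 0.937 + 2060 × 0.565 = 1246 + 1164 = 2410
Population now: 0–14=313, 15–29=902, 30–44=316, 45+=2410
— Period 2 —
Births: 316 × 0.235 = 74
15–29: 313 × 0.97 = 304
30–44: 902 × 0.958 = 864
45+: 316 × 0.937 + 2410 × 0.565 = 296 + 1362 = 1658
Population now: 0–14=74, 15–29=304, 30–44=864, 45+=1658
— Period 3 —
Births: 864 × 0.235 = 203
15–29: 74 × 0.97 = 72
30–44: 304 × 0.958 = 291
45+: 864 × 0.937 + 1658 × 0.565 = 810 + 937 = 1747
Population now: 0–14=203, 15–29=72, 30–44=291, 45+=1747
Total after period 3: 203 + 72 + 291 + 1747 = 2313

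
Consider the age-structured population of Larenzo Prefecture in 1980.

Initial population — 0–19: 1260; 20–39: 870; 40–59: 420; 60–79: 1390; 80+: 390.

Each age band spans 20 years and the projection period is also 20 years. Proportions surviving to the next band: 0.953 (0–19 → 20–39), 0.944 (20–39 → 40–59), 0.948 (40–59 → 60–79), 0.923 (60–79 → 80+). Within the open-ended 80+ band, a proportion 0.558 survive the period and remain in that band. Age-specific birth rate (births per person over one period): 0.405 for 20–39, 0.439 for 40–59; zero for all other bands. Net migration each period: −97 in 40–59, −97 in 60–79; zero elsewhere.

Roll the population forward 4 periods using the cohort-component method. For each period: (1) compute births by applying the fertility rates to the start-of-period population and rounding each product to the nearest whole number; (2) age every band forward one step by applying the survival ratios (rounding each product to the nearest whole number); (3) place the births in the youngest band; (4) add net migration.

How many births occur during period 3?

662

Call the groups 1 to 5, youngest first.
[period 1]
Births: 870 × 0.405 = 352  |  420 × 0.439 = 184 → total 536
Group 2: 1260 × 0.953 = 1201
Group 3: 870 × 0.944 = 821
Group 4: 420 × 0.948 = 398
Group 5: 1390 × 0.923 + 390 × 0.558 = 1283 + 218 = 1501
Net migration: Group 3 − 97 → 724; Group 4 − 97 → 301
Giving 536 / 1201 / 724 / 301 / 1501.
[period 2]
Births: 1201 × 0.405 = 486  |  724 × 0.439 = 318 → total 804
Group 2: 536 × 0.953 = 511
Group 3: 1201 × 0.944 = 1134
Group 4: 724 × 0.948 = 686
Group 5: 301 × 0.923 + 1501 × 0.558 = 278 + 838 = 1116
Net migration: Group 3 − 97 → 1037; Group 4 − 97 → 589
Giving 804 / 511 / 1037 / 589 / 1116.
[period 3]
Births: 511 × 0.405 = 207  |  1037 × 0.439 = 455 → total 662
Group 2: 804 × 0.953 = 766
Group 3: 511 × 0.944 = 482
Group 4: 1037 × 0.948 = 983
Group 5: 589 × 0.923 + 1116 × 0.558 = 544 + 623 = 1167
Net migration: Group 3 − 97 → 385; Group 4 − 97 → 886
Giving 662 / 766 / 385 / 886 / 1167.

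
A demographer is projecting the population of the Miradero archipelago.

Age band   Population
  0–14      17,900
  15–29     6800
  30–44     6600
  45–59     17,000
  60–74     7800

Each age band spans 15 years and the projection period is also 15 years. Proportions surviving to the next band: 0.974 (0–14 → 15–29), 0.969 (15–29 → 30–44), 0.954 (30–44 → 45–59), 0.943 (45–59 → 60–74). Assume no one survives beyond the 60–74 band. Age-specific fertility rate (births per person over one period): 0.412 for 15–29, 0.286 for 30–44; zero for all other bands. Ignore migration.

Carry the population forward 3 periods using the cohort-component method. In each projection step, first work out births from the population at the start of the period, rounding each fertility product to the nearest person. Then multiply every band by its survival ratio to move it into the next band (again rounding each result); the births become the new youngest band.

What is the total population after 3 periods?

Call the groups 1 to 5, youngest first.
— Period 1 —
Births: 6800 × 0.412 = 2802 ; 6600 × 0.286 = 1888 → 4690
Group 2: 17900 × 0.974 = 17435
Group 3: 6800 × 0.969 = 6589
Group 4: 6600 × 0.954 = 6296
Group 5: 17000 × 0.943 = 16031
End of period: [4690, 17435, 6589, 6296, 16031]
— Period 2 —
Births: 17435 × 0.412 = 7183 ; 6589 × 0.286 = 1884 → 9067
Group 2: 4690 × 0.974 = 4568
Group 3: 17435 × 0.969 = 16895
Group 4: 6589 × 0.954 = 6286
Group 5: 6296 × 0.943 = 5937
End of period: [9067, 4568, 16895, 6286, 5937]
— Period 3 —
Births: 4568 × 0.412 = 1882 ; 16895 × 0.286 = 4832 → 6714
Group 2: 9067 × 0.974 = 8831
Group 3: 4568 × 0.969 = 4426
Group 4: 16895 × 0.954 = 16118
Group 5: 6286 × 0.943 = 5928
End of period: [6714, 8831, 4426, 16118, 5928]
Total after period 3: 6714 + 8831 + 4426 + 16118 + 5928 = 42017

42017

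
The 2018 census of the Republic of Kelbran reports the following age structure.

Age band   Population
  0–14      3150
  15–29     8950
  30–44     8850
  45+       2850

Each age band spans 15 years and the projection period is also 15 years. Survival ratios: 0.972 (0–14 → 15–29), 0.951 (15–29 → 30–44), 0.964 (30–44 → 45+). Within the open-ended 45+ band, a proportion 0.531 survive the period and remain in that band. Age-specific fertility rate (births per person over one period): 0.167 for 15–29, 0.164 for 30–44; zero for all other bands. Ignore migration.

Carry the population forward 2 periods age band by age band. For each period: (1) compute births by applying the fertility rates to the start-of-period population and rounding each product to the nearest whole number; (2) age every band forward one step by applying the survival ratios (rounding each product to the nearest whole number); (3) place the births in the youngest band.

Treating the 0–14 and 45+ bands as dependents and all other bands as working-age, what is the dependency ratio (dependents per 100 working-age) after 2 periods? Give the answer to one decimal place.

After projecting period 1:
Births: 8950 × 0.167 = 1495  |  8850 × 0.164 = 1451 → 2946
15–29: 3150 × 0.972 = 3062
30–44: 8950 × 0.951 = 8511
45+: 8850 × 0.964 + 2850 × 0.531 = 8531 + 1513 = 10044
→ [2946, 3062, 8511, 10044]
After projecting period 2:
Births: 3062 × 0.167 = 511  |  8511 × 0.164 = 1396 → 1907
15–29: 2946 × 0.972 = 2864
30–44: 3062 × 0.951 = 2912
45+: 8511 × 0.964 + 10044 × 0.531 = 8205 + 5333 = 13538
→ [1907, 2864, 2912, 13538]
Dependents (band 0–14 + band 45+) = 1907 + 13538 = 15445; working-age = 5776; ratio = 15445/5776 × 100 = 267.4

267.4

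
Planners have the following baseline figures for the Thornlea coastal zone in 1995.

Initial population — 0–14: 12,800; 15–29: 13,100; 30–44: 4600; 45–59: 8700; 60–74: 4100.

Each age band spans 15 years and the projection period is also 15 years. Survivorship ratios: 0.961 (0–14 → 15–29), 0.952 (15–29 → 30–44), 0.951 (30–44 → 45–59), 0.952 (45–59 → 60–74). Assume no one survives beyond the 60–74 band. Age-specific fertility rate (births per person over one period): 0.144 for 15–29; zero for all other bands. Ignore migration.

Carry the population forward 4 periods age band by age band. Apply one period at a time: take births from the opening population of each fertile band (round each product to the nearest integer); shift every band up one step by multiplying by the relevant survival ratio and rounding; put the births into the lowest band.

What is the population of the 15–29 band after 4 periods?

251

(Bands numbered youngest = 1 to oldest = 5.)
After projecting period 1:
Births: 13100 × 0.144 = 1886
Band 2: 12800 × 0.961 = 12301
Band 3: 13100 × 0.952 = 12471
Band 4: 4600 × 0.951 = 4375
Band 5: 8700 × 0.952 = 8282
Giving 1886 / 12301 / 12471 / 4375 / 8282.
After projecting period 2:
Births: 12301 × 0.144 = 1771
Band 2: 1886 × 0.961 = 1812
Band 3: 12301 × 0.952 = 11711
Band 4: 12471 × 0.951 = 11860
Band 5: 4375 × 0.952 = 4165
Giving 1771 / 1812 / 11711 / 11860 / 4165.
After projecting period 3:
Births: 1812 × 0.144 = 261
Band 2: 1771 × 0.961 = 1702
Band 3: 1812 × 0.952 = 1725
Band 4: 11711 × 0.951 = 11137
Band 5: 11860 × 0.952 = 11291
Giving 261 / 1702 / 1725 / 11137 / 11291.
After projecting period 4:
Births: 1702 × 0.144 = 245
Band 2: 261 × 0.961 = 251
Band 3: 1702 × 0.952 = 1620
Band 4: 1725 × 0.951 = 1640
Band 5: 11137 × 0.952 = 10602
Giving 245 / 251 / 1620 / 1640 / 10602.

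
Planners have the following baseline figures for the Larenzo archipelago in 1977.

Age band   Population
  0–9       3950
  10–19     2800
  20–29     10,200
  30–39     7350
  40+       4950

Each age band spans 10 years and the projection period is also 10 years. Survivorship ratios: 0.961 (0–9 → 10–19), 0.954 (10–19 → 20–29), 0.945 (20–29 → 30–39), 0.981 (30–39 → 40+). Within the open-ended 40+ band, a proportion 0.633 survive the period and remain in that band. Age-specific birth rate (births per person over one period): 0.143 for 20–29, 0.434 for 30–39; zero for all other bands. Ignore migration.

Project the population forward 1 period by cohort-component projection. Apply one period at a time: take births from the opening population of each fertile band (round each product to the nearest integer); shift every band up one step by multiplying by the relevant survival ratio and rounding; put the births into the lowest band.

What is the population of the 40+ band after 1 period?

Period 1:
Births: 10200 × 0.143 = 1459  |  7350 × 0.434 = 3190 — total 4649
10–19: 3950 × 0.961 = 3796
20–29: 2800 × 0.954 = 2671
30–39: 10200 × 0.945 = 9639
40+: 7350 × 0.981 + 4950 × 0.633 = 7210 + 3133 = 10343
Population now: 0–9=4649, 10–19=3796, 20–29=2671, 30–39=9639, 40+=10343

10343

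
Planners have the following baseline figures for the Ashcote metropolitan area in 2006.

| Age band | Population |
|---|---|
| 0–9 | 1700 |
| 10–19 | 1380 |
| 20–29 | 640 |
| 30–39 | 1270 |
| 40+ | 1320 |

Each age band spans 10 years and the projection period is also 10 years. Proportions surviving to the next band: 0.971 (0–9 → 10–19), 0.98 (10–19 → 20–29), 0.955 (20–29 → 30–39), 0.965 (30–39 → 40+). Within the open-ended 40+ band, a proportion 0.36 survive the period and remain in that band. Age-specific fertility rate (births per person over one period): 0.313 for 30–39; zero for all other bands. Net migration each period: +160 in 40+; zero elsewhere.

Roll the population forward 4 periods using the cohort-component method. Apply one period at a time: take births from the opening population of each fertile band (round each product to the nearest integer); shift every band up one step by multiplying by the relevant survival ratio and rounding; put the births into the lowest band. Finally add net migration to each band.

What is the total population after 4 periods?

[period 1]
Births: 1270 × 0.313 = 398
10–19: 1700 × 0.971 = 1651
20–29: 1380 × 0.98 = 1352
30–39: 640 × 0.955 = 611
40+: 1270 × 0.965 + 1320 × 0.36 = 1226 + 475 = 1701
Net migration: 40+ + 160 → 1861
End of period: [398, 1651, 1352, 611, 1861]
[period 2]
Births: 611 × 0.313 = 191
10–19: 398 × 0.971 = 386
20–29: 1651 × 0.98 = 1618
30–39: 1352 × 0.955 = 1291
40+: 611 × 0.965 + 1861 × 0.36 = 590 + 670 = 1260
Net migration: 40+ + 160 → 1420
End of period: [191, 386, 1618, 1291, 1420]
[period 3]
Births: 1291 × 0.313 = 404
10–19: 191 × 0.971 = 185
20–29: 386 × 0.98 = 378
30–39: 1618 × 0.955 = 1545
40+: 1291 × 0.965 + 1420 × 0.36 = 1246 + 511 = 1757
Net migration: 40+ + 160 → 1917
End of period: [404, 185, 378, 1545, 1917]
[period 4]
Births: 1545 × 0.313 = 484
10–19: 404 × 0.971 = 392
20–29: 185 × 0.98 = 181
30–39: 378 × 0.955 = 361
40+: 1545 × 0.965 + 1917 × 0.36 = 1491 + 690 = 2181
Net migration: 40+ + 160 → 2341
End of period: [484, 392, 181, 361, 2341]
Total after period 4: 484 + 392 + 181 + 361 + 2341 = 3759

3759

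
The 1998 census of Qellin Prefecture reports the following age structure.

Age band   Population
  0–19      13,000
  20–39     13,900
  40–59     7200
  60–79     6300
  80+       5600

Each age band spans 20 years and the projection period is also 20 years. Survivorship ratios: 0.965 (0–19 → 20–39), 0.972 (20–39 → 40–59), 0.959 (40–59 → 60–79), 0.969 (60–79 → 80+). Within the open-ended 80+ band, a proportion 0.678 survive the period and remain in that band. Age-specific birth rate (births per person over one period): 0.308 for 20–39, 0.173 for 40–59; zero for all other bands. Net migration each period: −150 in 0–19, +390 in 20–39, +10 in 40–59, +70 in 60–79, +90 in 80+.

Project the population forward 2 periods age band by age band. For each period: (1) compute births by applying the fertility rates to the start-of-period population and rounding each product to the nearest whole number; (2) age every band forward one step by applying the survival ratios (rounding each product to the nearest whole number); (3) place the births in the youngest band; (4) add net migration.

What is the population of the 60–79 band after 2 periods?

After projecting period 1:
Births: 13900 * 0.308 = 4281  |  7200 * 0.173 = 1246 — total 5527
20–39: 13000 * 0.965 = 12545
40–59: 13900 * 0.972 = 13511
60–79: 7200 * 0.959 = 6905
80+: 6300 * 0.969 + 5600 * 0.678 = 6105 + 3797 = 9902
Net migration: 0–19 − 150 → 5377; 20–39 + 390 → 12935; 40–59 + 10 → 13521; 60–79 + 70 → 6975; 80+ + 90 → 9992
→ [5377, 12935, 13521, 6975, 9992]
After projecting period 2:
Births: 12935 * 0.308 = 3984  |  13521 * 0.173 = 2339 — total 6323
20–39: 5377 * 0.965 = 5189
40–59: 12935 * 0.972 = 12573
60–79: 13521 * 0.959 = 12967
80+: 6975 * 0.969 + 9992 * 0.678 = 6759 + 6775 = 13534
Net migration: 0–19 − 150 → 6173; 20–39 + 390 → 5579; 40–59 + 10 → 12583; 60–79 + 70 → 13037; 80+ + 90 → 13624
→ [6173, 5579, 12583, 13037, 13624]

13037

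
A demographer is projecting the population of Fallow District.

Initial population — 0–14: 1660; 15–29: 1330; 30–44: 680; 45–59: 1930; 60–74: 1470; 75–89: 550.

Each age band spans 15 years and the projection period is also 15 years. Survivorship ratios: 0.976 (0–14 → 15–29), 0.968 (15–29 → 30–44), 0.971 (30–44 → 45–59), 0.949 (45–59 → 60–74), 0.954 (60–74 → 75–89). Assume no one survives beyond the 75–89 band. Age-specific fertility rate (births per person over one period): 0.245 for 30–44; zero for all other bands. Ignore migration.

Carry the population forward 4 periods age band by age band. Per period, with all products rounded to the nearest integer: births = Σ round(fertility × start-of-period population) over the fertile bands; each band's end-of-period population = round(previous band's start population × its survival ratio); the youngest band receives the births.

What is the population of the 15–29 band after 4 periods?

375

(Groups numbered youngest = 1 to oldest = 6.)
After projecting period 1:
Births: 680 × 0.245 = 167
Group 2: 1660 × 0.976 = 1620
Group 3: 1330 × 0.968 = 1287
Group 4: 680 × 0.971 = 660
Group 5: 1930 × 0.949 = 1832
Group 6: 1470 × 0.954 = 1402
End of period: [167, 1620, 1287, 660, 1832, 1402]
After projecting period 2:
Births: 1287 × 0.245 = 315
Group 2: 167 × 0.976 = 163
Group 3: 1620 × 0.968 = 1568
Group 4: 1287 × 0.971 = 1250
Group 5: 660 × 0.949 = 626
Group 6: 1832 × 0.954 = 1748
End of period: [315, 163, 1568, 1250, 626, 1748]
After projecting period 3:
Births: 1568 × 0.245 = 384
Group 2: 315 × 0.976 = 307
Group 3: 163 × 0.968 = 158
Group 4: 1568 × 0.971 = 1523
Group 5: 1250 × 0.949 = 1186
Group 6: 626 × 0.954 = 597
End of period: [384, 307, 158, 1523, 1186, 597]
After projecting period 4:
Births: 158 × 0.245 = 39
Group 2: 384 × 0.976 = 375
Group 3: 307 × 0.968 = 297
Group 4: 158 × 0.971 = 153
Group 5: 1523 × 0.949 = 1445
Group 6: 1186 × 0.954 = 1131
End of period: [39, 375, 297, 153, 1445, 1131]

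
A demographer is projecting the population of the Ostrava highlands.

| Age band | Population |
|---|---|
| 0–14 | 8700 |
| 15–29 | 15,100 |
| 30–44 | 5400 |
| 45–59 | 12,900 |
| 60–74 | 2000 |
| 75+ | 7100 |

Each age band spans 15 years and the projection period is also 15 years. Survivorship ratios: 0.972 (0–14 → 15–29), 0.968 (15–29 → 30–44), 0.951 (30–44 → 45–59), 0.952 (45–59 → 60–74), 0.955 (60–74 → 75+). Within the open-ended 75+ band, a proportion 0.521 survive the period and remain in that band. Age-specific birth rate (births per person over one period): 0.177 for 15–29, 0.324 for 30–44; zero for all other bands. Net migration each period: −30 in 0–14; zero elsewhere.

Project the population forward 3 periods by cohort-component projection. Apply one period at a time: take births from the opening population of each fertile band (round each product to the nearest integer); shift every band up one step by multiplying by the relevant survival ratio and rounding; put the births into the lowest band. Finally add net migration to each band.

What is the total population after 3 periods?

Let band 1 be 0–14 through band 6 = 75+.
After projecting period 1:
Births: 15100 * 0.177 = 2673 ; 5400 * 0.324 = 1750 ⇒ total 4423
Band 2: 8700 * 0.972 = 8456
Band 3: 15100 * 0.968 = 14617
Band 4: 5400 * 0.951 = 5135
Band 5: 12900 * 0.952 = 12281
Band 6: 2000 * 0.955 + 7100 * 0.521 = 1910 + 3699 = 5609
Net migration: Band 1 − 30 → 4393
End of period: [4393, 8456, 14617, 5135, 12281, 5609]
After projecting period 2:
Births: 8456 * 0.177 = 1497 ; 14617 * 0.324 = 4736 ⇒ total 6233
Band 2: 4393 * 0.972 = 4270
Band 3: 8456 * 0.968 = 8185
Band 4: 14617 * 0.951 = 13901
Band 5: 5135 * 0.952 = 4889
Band 6: 12281 * 0.955 + 5609 * 0.521 = 11728 + 2922 = 14650
Net migration: Band 1 − 30 → 6203
End of period: [6203, 4270, 8185, 13901, 4889, 14650]
After projecting period 3:
Births: 4270 * 0.177 = 756 ; 8185 * 0.324 = 2652 ⇒ total 3408
Band 2: 6203 * 0.972 = 6029
Band 3: 4270 * 0.968 = 4133
Band 4: 8185 * 0.951 = 7784
Band 5: 13901 * 0.952 = 13234
Band 6: 4889 * 0.955 + 14650 * 0.521 = 4669 + 7633 = 12302
Net migration: Band 1 − 30 → 3378
End of period: [3378, 6029, 4133, 7784, 13234, 12302]
Total after period 3: 3378 + 6029 + 4133 + 7784 + 13234 + 12302 = 46860

46860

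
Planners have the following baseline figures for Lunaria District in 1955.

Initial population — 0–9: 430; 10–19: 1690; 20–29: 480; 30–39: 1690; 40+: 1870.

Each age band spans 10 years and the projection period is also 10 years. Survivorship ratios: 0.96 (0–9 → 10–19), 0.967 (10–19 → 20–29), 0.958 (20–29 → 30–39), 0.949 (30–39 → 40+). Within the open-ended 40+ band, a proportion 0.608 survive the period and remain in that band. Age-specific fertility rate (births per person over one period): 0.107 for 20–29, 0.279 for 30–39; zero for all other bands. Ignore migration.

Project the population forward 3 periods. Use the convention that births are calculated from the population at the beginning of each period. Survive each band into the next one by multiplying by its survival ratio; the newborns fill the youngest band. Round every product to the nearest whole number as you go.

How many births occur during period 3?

Call the bands 1 to 5, youngest first.
Period 1:
Births: 480 * 0.107 = 51 ; 1690 * 0.279 = 472 ⇒ total 523
Band 2: 430 * 0.96 = 413
Band 3: 1690 * 0.967 = 1634
Band 4: 480 * 0.958 = 460
Band 5: 1690 * 0.949 + 1870 * 0.608 = 1604 + 1137 = 2741
→ [523, 413, 1634, 460, 2741]
Period 2:
Births: 1634 * 0.107 = 175 ; 460 * 0.279 = 128 ⇒ total 303
Band 2: 523 * 0.96 = 502
Band 3: 413 * 0.967 = 399
Band 4: 1634 * 0.958 = 1565
Band 5: 460 * 0.949 + 2741 * 0.608 = 437 + 1667 = 2104
→ [303, 502, 399, 1565, 2104]
Period 3:
Births: 399 * 0.107 = 43 ; 1565 * 0.279 = 437 ⇒ total 480
Band 2: 303 * 0.96 = 291
Band 3: 502 * 0.967 = 485
Band 4: 399 * 0.958 = 382
Band 5: 1565 * 0.949 + 2104 * 0.608 = 1485 + 1279 = 2764
→ [480, 291, 485, 382, 2764]

480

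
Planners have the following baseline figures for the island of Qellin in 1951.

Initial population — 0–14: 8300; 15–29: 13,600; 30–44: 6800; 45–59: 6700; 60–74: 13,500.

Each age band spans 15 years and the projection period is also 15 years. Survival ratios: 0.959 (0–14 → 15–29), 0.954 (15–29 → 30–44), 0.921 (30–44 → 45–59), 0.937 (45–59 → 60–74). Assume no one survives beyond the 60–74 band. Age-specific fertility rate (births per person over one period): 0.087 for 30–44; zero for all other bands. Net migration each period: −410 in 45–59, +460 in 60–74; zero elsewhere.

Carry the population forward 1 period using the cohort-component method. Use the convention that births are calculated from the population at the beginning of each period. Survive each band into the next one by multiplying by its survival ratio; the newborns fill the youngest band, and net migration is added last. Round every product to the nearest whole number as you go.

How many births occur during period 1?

592

[period 1]
Births: 6800 × 0.087 = 592
15–29: 8300 × 0.959 = 7960
30–44: 13600 × 0.954 = 12974
45–59: 6800 × 0.921 = 6263
60–74: 6700 × 0.937 = 6278
Net migration: 45–59 − 410 → 5853; 60–74 + 460 → 6738
Giving 592 / 7960 / 12974 / 5853 / 6738.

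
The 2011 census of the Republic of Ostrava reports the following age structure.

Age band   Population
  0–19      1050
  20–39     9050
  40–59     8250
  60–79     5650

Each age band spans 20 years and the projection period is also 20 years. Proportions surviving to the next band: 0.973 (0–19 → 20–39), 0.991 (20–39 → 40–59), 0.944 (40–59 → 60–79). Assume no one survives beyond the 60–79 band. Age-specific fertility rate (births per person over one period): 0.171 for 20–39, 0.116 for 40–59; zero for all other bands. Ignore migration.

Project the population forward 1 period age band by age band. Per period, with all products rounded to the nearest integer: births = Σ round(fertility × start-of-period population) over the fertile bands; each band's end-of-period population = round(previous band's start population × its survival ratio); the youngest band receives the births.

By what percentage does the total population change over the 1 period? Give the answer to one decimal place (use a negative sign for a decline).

-15.5

— Period 1 —
Births: 9050 × 0.171 = 1548 ; 8250 × 0.116 = 957 — total 2505
20–39: 1050 × 0.973 = 1022
40–59: 9050 × 0.991 = 8969
60–79: 8250 × 0.944 = 7788
→ [2505, 1022, 8969, 7788]
Total: 24000 → 20284; change = -3716; percentage change = -15.5%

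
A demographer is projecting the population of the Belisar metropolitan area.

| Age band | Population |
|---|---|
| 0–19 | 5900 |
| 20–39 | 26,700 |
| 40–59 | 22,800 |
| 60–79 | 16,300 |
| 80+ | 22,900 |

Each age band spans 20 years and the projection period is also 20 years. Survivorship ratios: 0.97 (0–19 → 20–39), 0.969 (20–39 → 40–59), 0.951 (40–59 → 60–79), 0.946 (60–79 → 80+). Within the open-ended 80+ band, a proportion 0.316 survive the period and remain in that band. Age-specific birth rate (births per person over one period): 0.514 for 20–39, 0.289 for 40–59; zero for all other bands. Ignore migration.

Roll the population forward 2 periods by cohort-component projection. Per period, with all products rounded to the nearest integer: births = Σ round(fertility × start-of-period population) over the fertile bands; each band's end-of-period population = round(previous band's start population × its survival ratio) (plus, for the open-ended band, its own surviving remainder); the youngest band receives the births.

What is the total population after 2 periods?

(Bands numbered youngest = 1 to oldest = 5.)
After projecting period 1:
Births: 26700 × 0.514 = 13724, 22800 × 0.289 = 6589 → 20313
Band 2: 5900 × 0.97 = 5723
Band 3: 26700 × 0.969 = 25872
Band 4: 22800 × 0.951 = 21683
Band 5: 16300 × 0.946 + 22900 × 0.316 = 15420 + 7236 = 22656
End of period: [20313, 5723, 25872, 21683, 22656]
After projecting period 2:
Births: 5723 × 0.514 = 2942, 25872 × 0.289 = 7477 → 10419
Band 2: 20313 × 0.97 = 19704
Band 3: 5723 × 0.969 = 5546
Band 4: 25872 × 0.951 = 24604
Band 5: 21683 × 0.946 + 22656 × 0.316 = 20512 + 7159 = 27671
End of period: [10419, 19704, 5546, 24604, 27671]
Total after period 2: 10419 + 19704 + 5546 + 24604 + 27671 = 87944

87944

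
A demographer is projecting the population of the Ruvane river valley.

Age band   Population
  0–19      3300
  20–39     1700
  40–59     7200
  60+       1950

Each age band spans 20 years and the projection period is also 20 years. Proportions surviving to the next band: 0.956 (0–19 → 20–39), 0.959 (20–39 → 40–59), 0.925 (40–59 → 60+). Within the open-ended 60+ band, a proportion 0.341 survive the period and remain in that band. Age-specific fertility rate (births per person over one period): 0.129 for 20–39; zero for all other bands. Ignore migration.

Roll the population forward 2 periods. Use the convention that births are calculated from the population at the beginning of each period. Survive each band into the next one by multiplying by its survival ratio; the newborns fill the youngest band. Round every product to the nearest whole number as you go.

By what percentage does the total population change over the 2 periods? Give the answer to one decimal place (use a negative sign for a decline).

-46.0

[period 1]
Births: 1700 × 0.129 = 219
20–39: 3300 × 0.956 = 3155
40–59: 1700 × 0.959 = 1630
60+: 7200 × 0.925 + 1950 × 0.341 = 6660 + 665 = 7325
End of period: [219, 3155, 1630, 7325]
[period 2]
Births: 3155 × 0.129 = 407
20–39: 219 × 0.956 = 209
40–59: 3155 × 0.959 = 3026
60+: 1630 × 0.925 + 7325 × 0.341 = 1508 + 2498 = 4006
End of period: [407, 209, 3026, 4006]
Total: 14150 → 7648; change = -6502; percentage change = -46.0%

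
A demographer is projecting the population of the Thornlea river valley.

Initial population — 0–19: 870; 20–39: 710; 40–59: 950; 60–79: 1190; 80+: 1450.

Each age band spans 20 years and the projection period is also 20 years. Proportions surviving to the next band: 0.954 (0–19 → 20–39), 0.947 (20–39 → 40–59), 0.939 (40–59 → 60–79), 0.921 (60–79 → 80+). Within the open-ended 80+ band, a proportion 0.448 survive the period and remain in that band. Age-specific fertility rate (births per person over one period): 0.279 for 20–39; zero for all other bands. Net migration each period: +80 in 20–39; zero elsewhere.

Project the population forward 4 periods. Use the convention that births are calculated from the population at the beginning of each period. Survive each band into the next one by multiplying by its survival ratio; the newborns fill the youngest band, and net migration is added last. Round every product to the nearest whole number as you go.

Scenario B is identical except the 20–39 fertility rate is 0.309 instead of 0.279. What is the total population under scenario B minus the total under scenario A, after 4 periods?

74

After projecting period 1:
Births: 710 × 0.279 = 198
20–39: 870 × 0.954 = 830
40–59: 710 × 0.947 = 672
60–79: 950 × 0.939 = 892
80+: 1190 × 0.921 + 1450 × 0.448 = 1096 + 650 = 1746
Net migration: 20–39 + 80 → 910
→ [198, 910, 672, 892, 1746]
After projecting period 2:
Births: 910 × 0.279 = 254
20–39: 198 × 0.954 = 189
40–59: 910 × 0.947 = 862
60–79: 672 × 0.939 = 631
80+: 892 × 0.921 + 1746 × 0.448 = 822 + 782 = 1604
Net migration: 20–39 + 80 → 269
→ [254, 269, 862, 631, 1604]
After projecting period 3:
Births: 269 × 0.279 = 75
20–39: 254 × 0.954 = 242
40–59: 269 × 0.947 = 255
60–79: 862 × 0.939 = 809
80+: 631 × 0.921 + 1604 × 0.448 = 581 + 719 = 1300
Net migration: 20–39 + 80 → 322
→ [75, 322, 255, 809, 1300]
After projecting period 4:
Births: 322 × 0.279 = 90
20–39: 75 × 0.954 = 72
40–59: 322 × 0.947 = 305
60–79: 255 × 0.939 = 239
80+: 809 × 0.921 + 1300 × 0.448 = 745 + 582 = 1327
Net migration: 20–39 + 80 → 152
→ [90, 152, 305, 239, 1327]
Scenario A total after 4 periods: 2113
Scenario B projection —
After projecting period 1:
Births: 710 × 0.309 = 219
20–39: 870 × 0.954 = 830
40–59: 710 × 0.947 = 672
60–79: 950 × 0.939 = 892
80+: 1190 × 0.921 + 1450 × 0.448 = 1096 + 650 = 1746
Net migration: 20–39 + 80 → 910
→ [219, 910, 672, 892, 1746]
After projecting period 2:
Births: 910 × 0.309 = 281
20–39: 219 × 0.954 = 209
40–59: 910 × 0.947 = 862
60–79: 672 × 0.939 = 631
80+: 892 × 0.921 + 1746 × 0.448 = 822 + 782 = 1604
Net migration: 20–39 + 80 → 289
→ [281, 289, 862, 631, 1604]
After projecting period 3:
Births: 289 × 0.309 = 89
20–39: 281 × 0.954 = 268
40–59: 289 × 0.947 = 274
60–79: 862 × 0.939 = 809
80+: 631 × 0.921 + 1604 × 0.448 = 581 + 719 = 1300
Net migration: 20–39 + 80 → 348
→ [89, 348, 274, 809, 1300]
After projecting period 4:
Births: 348 × 0.309 = 108
20–39: 89 × 0.954 = 85
40–59: 348 × 0.947 = 330
60–79: 274 × 0.939 = 257
80+: 809 × 0.921 + 1300 × 0.448 = 745 + 582 = 1327
Net migration: 20–39 + 80 → 165
→ [108, 165, 330, 257, 1327]
Scenario B total after 4 periods: 2187
Difference B − A = 2187 − 2113 = 74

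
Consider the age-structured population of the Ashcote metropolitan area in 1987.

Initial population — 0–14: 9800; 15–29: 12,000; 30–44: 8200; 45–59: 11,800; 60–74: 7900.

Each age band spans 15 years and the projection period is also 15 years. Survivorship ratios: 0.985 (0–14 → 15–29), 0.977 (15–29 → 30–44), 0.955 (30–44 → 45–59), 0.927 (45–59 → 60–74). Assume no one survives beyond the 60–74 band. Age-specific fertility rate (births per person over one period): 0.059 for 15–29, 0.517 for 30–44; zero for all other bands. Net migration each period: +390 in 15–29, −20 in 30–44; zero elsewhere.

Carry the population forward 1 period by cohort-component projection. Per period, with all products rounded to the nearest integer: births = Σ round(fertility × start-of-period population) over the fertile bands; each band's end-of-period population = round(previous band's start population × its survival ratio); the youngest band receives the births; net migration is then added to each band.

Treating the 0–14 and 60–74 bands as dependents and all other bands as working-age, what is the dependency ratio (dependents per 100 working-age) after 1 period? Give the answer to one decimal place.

53.7

— Period 1 —
Births: 12000 * 0.059 = 708 ; 8200 * 0.517 = 4239 → 4947
15–29: 9800 * 0.985 = 9653
30–44: 12000 * 0.977 = 11724
45–59: 8200 * 0.955 = 7831
60–74: 11800 * 0.927 = 10939
Net migration: 15–29 + 390 → 10043; 30–44 − 20 → 11704
Giving 4947 / 10043 / 11704 / 7831 / 10939.
Dependents (band 0–14 + band 60–74) = 4947 + 10939 = 15886; working-age = 29578; ratio = 15886/29578 × 100 = 53.7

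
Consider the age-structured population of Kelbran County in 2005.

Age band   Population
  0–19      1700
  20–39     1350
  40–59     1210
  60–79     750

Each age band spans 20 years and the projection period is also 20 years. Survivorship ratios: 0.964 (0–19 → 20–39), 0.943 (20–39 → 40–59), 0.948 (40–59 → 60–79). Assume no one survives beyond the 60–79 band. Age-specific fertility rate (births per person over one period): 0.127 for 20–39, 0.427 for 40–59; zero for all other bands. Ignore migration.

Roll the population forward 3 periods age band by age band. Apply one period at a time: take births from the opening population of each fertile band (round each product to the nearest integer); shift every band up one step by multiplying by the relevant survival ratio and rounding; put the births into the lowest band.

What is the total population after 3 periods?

Period 1:
Births: 1350 × 0.127 = 171, 1210 × 0.427 = 517 — total 688
20–39: 1700 × 0.964 = 1639
40–59: 1350 × 0.943 = 1273
60–79: 1210 × 0.948 = 1147
End of period: [688, 1639, 1273, 1147]
Period 2:
Births: 1639 × 0.127 = 208, 1273 × 0.427 = 544 — total 752
20–39: 688 × 0.964 = 663
40–59: 1639 × 0.943 = 1546
60–79: 1273 × 0.948 = 1207
End of period: [752, 663, 1546, 1207]
Period 3:
Births: 663 × 0.127 = 84, 1546 × 0.427 = 660 — total 744
20–39: 752 × 0.964 = 725
40–59: 663 × 0.943 = 625
60–79: 1546 × 0.948 = 1466
End of period: [744, 725, 625, 1466]
Total after period 3: 744 + 725 + 625 + 1466 = 3560

3560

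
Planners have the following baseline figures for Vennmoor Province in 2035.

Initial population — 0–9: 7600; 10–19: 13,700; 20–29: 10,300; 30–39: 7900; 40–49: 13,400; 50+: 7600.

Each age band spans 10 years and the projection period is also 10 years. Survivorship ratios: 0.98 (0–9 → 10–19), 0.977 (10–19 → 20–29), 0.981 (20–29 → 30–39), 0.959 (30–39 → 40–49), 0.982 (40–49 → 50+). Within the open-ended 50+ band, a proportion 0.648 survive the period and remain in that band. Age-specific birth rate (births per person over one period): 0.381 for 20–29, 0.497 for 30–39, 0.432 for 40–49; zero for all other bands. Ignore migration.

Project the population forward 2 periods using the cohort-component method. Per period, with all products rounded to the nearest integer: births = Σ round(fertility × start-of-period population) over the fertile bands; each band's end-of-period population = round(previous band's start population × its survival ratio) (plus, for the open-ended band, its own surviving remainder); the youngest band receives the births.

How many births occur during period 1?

Period 1.
Births: 10300 × 0.381 = 3924  |  7900 × 0.497 = 3926  |  13400 × 0.432 = 5789 ⇒ total 13639
10–19: 7600 × 0.98 = 7448
20–29: 13700 × 0.977 = 13385
30–39: 10300 × 0.981 = 10104
40–49: 7900 × 0.959 = 7576
50+: 13400 × 0.982 + 7600 × 0.648 = 13159 + 4925 = 18084
Giving 13639 / 7448 / 13385 / 10104 / 7576 / 18084.

13639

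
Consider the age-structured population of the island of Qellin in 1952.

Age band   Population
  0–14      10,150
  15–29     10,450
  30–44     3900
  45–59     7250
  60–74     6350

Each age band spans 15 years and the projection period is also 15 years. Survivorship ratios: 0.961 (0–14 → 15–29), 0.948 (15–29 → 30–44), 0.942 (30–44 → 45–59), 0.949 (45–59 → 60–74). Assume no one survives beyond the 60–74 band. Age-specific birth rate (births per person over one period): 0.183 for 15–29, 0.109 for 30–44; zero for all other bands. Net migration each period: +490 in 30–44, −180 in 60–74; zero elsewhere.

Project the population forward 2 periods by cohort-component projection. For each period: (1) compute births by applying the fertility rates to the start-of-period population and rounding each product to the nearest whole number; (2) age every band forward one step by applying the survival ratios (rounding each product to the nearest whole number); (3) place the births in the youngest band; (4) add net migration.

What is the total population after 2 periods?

28002

(Bands numbered youngest = 1 to oldest = 5.)
Period 1:
Births: 10450 * 0.183 = 1912  |  3900 * 0.109 = 425 ⇒ total 2337
Band 2: 10150 * 0.961 = 9754
Band 3: 10450 * 0.948 = 9907
Band 4: 3900 * 0.942 = 3674
Band 5: 7250 * 0.949 = 6880
Net migration: Band 3 + 490 → 10397; Band 5 − 180 → 6700
Giving 2337 / 9754 / 10397 / 3674 / 6700.
Period 2:
Births: 9754 * 0.183 = 1785  |  10397 * 0.109 = 1133 ⇒ total 2918
Band 2: 2337 * 0.961 = 2246
Band 3: 9754 * 0.948 = 9247
Band 4: 10397 * 0.942 = 9794
Band 5: 3674 * 0.949 = 3487
Net migration: Band 3 + 490 → 9737; Band 5 − 180 → 3307
Giving 2918 / 2246 / 9737 / 9794 / 3307.
Total after period 2: 2918 + 2246 + 9737 + 9794 + 3307 = 28002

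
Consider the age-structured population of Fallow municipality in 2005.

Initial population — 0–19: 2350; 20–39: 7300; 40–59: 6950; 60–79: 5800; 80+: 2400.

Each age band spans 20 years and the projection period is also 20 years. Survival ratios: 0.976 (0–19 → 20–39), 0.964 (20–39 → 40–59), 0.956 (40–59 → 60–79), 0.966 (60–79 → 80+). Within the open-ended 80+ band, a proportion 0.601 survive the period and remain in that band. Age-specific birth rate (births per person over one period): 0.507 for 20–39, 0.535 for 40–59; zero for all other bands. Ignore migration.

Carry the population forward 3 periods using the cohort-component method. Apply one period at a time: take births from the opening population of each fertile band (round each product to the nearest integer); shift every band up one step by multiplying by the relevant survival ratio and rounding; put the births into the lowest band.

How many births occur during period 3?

Let band 1 be 0–19 through band 5 = 80+.
— Period 1 —
Births: 7300 × 0.507 = 3701, 6950 × 0.535 = 3718 — total 7419
Band 2: 2350 × 0.976 = 2294
Band 3: 7300 × 0.964 = 7037
Band 4: 6950 × 0.956 = 6644
Band 5: 5800 × 0.966 + 2400 × 0.601 = 5603 + 1442 = 7045
End of period: [7419, 2294, 7037, 6644, 7045]
— Period 2 —
Births: 2294 × 0.507 = 1163, 7037 × 0.535 = 3765 — total 4928
Band 2: 7419 × 0.976 = 7241
Band 3: 2294 × 0.964 = 2211
Band 4: 7037 × 0.956 = 6727
Band 5: 6644 × 0.966 + 7045 × 0.601 = 6418 + 4234 = 10652
End of period: [4928, 7241, 2211, 6727, 10652]
— Period 3 —
Births: 7241 × 0.507 = 3671, 2211 × 0.535 = 1183 — total 4854
Band 2: 4928 × 0.976 = 4810
Band 3: 7241 × 0.964 = 6980
Band 4: 2211 × 0.956 = 2114
Band 5: 6727 × 0.966 + 10652 × 0.601 = 6498 + 6402 = 12900
End of period: [4854, 4810, 6980, 2114, 12900]

4854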